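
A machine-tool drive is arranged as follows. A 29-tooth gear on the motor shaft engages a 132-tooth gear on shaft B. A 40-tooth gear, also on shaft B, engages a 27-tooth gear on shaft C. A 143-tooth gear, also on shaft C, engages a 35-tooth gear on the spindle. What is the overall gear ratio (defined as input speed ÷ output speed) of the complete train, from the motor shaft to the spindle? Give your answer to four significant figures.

Each stage contributes driven/driver: gear mesh 132/29 = 4.5517, gear mesh 27/40 = 0.675, gear mesh 35/143 = 0.24476.
Overall: 4.5517 × 0.675 × 0.24476 = 0.75199.

0.7520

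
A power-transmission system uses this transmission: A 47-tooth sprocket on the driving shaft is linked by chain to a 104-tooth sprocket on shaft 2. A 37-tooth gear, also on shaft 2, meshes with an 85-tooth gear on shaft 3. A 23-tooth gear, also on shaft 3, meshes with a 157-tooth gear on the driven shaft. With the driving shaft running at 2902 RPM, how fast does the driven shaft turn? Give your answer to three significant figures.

Chain: ratio = 104/47 = 2.2128, so shaft 2 turns at 2902 / 2.2128 = 1311.5 RPM.
Gear mesh: ratio = 85/37 = 2.2973, so shaft 3 turns at 1311.5 / 2.2973 = 570.88 RPM.
Gear mesh: ratio = 157/23 = 6.8261, so the driven shaft turns at 570.88 / 6.8261 = 83.632 RPM.

83.6 RPM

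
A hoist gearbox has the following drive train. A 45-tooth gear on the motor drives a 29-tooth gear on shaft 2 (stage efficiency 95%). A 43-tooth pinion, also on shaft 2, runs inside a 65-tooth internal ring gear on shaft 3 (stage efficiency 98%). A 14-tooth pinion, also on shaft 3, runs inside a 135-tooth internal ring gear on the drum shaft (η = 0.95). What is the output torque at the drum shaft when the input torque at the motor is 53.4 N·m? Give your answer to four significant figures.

Gear mesh: ratio = 29/45 = 0.64444; torque at shaft 2 = 53.4 × 0.64444 × 0.95 = 32.693 N·m.
Internal gear: ratio = 65/43 = 1.5116; torque at shaft 3 = 32.693 × 1.5116 × 0.98 = 48.431 N·m.
Internal gear: ratio = 135/14 = 9.6429; torque at the drum shaft = 48.431 × 9.6429 × 0.95 = 443.66 N·m.

443.7 N·m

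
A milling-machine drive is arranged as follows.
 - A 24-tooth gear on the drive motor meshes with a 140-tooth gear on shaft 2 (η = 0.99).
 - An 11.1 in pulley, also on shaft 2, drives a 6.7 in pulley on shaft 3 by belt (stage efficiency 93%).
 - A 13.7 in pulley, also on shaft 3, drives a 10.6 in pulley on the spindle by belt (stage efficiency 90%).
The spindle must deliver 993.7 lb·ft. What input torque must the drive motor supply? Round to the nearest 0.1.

440.2 lb·ft

Overall ratio R = 5.8333 × 0.6036 × 0.77372 = 2.7243; overall efficiency η = 0.99 × 0.93 × 0.90 = 0.8286.
Input torque = output torque / (R × η) = 993.7 / (2.7243 × 0.8286) = 440.19 lb·ft.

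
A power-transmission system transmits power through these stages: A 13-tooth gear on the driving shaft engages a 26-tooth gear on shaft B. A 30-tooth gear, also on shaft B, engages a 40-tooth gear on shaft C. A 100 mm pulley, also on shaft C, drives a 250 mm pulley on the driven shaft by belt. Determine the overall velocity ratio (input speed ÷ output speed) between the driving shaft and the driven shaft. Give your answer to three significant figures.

6.67

Each stage contributes driven/driver: gear mesh 26/13 = 2, gear mesh 40/30 = 1.3333, belt 250/100 = 2.5.
Overall: 2 × 1.3333 × 2.5 = 6.6667.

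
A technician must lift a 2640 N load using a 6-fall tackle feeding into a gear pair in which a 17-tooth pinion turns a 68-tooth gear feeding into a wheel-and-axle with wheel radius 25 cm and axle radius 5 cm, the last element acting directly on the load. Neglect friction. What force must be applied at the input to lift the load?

22 N

Block-and-tackle MA = number of supporting rope parts = 6.
Gear pair MA = 68/17 = 4.
Wheel-and-axle MA = R/r = 25/5 = 5.
Combined ideal MA = 6 × 4 × 5 = 120.
Effort = load / MA = 2640 / 120 = 22 N.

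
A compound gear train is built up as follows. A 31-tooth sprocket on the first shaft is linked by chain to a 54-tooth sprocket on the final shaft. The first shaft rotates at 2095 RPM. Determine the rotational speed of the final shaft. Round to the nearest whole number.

the first shaft → the final shaft (chain, 54/31): 2095 ÷ 1.7419 = 1202.7 RPM

1203 RPM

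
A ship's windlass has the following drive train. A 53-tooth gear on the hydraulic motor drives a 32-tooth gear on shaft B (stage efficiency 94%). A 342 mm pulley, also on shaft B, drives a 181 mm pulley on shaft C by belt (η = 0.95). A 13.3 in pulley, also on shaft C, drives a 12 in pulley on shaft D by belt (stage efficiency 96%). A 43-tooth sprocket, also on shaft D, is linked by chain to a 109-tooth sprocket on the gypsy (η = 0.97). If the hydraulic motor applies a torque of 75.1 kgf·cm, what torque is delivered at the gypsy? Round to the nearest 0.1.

45.6 kgf·cm

gear mesh 32/53 = 0.60377 → τ = 75.1·0.60377·0.94 = 42.623 kgf·cm
belt 181/342 = 0.52924 → τ = 42.623·0.52924·0.95 = 21.43 kgf·cm
belt 12/13.3 = 0.90226 → τ = 21.43·0.90226·0.96 = 18.562 kgf·cm
chain 109/43 = 2.5349 → τ = 18.562·2.5349·0.97 = 45.64 kgf·cm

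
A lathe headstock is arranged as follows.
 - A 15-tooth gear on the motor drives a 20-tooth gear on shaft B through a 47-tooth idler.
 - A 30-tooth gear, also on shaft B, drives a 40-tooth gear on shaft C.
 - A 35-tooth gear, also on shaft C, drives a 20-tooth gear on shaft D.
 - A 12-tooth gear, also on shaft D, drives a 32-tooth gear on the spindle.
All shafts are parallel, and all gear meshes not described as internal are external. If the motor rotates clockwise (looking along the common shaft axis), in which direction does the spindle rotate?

the motor → shaft B: driver → idler → driven is 2 external meshes, 2 reversals → CW.
shaft B → shaft C: external mesh, 1 reversal → CCW.
shaft C → shaft D: external mesh, 1 reversal → CW.
shaft D → the spindle: external mesh, 1 reversal → CCW.
5 reversals in total — an odd number — so the spindle turns opposite to the motor.

anticlockwise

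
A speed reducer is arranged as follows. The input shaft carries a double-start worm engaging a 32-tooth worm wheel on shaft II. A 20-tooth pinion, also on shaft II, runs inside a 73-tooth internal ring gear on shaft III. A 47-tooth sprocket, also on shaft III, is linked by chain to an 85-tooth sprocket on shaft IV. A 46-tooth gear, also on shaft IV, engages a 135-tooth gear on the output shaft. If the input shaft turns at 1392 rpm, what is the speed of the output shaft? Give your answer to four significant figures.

Worm: ratio = 32/2 = 16, so shaft II turns at 1392 / 16 = 87 rpm.
Internal gear: ratio = 73/20 = 3.65, so shaft III turns at 87 / 3.65 = 23.836 rpm.
Chain: ratio = 85/47 = 1.8085, so shaft IV turns at 23.836 / 1.8085 = 13.18 rpm.
Gear mesh: ratio = 135/46 = 2.9348, so the output shaft turns at 13.18 / 2.9348 = 4.4909 rpm.

4.491 rpm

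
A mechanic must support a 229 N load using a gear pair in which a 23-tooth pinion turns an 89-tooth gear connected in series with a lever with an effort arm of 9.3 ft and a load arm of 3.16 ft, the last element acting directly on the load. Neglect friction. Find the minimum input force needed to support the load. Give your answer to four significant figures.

20.11 N

Gear pair MA = 89/23 = 3.8696.
Lever MA = effort arm / load arm = 9.3/3.16 = 2.943.
Combined ideal MA = 3.8696 × 2.943 = 11.388.
Effort = load / MA = 229 / 11.388 = 20.108 N.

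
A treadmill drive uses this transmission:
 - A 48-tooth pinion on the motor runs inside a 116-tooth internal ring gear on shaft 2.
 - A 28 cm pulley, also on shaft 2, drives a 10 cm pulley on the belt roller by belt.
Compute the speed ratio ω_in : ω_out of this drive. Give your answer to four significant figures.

0.8631

Each stage contributes driven/driver: internal gear 116/48 = 2.4167, belt 10/28 = 0.35714.
Overall: 2.4167 × 0.35714 = 0.8631.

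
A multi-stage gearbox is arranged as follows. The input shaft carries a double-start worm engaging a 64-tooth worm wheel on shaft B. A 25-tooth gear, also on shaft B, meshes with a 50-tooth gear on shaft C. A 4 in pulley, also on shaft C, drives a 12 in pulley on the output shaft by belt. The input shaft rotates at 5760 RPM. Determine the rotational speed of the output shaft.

worm 64/2 = 32 → 5760/32 = 180 RPM
gear mesh 50/25 = 2 → 180/2 = 90 RPM
belt 12/4 = 3 → 90/3 = 30 RPM

30 RPM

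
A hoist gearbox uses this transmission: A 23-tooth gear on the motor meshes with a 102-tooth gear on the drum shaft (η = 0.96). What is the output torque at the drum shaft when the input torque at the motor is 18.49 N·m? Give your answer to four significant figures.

gear mesh 102/23 = 4.4348 → τ = 18.49·4.4348·0.96 = 78.719 N·m

78.72 N·m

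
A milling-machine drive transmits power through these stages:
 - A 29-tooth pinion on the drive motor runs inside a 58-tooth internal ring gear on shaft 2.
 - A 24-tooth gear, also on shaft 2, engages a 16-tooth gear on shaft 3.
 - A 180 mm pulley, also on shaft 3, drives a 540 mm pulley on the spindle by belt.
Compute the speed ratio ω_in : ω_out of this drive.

4

Each stage contributes driven/driver: internal gear 58/29 = 2, gear mesh 16/24 = 0.66667, belt 540/180 = 3.
Overall: 2 × 0.66667 × 3 = 4.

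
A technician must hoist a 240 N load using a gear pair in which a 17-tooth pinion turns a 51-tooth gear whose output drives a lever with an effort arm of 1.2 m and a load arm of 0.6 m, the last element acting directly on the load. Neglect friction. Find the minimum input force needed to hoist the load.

40 N

Gear pair MA = 51/17 = 3.
Lever MA = effort arm / load arm = 1.2/0.6 = 2.
Combined ideal MA = 3 × 2 = 6.
Effort = load / MA = 240 / 6 = 40 N.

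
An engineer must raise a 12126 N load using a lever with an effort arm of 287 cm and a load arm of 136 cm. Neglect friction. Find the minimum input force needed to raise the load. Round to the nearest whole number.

Lever MA = effort arm / load arm = 287/136 = 2.1103.
Effort = load / MA = 12126 / 2.1103 = 5746.1 N.

5746 N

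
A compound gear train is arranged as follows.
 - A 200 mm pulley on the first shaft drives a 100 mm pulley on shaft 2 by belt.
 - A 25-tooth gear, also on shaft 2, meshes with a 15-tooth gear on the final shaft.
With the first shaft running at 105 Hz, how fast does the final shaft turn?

belt 100/200 = 0.5 → 105/0.5 = 210 Hz
gear mesh 15/25 = 0.6 → 210/0.6 = 350 Hz

350 Hz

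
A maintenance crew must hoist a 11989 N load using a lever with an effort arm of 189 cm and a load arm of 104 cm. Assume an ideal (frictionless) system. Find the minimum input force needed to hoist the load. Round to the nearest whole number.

6597 N

Lever MA = effort arm / load arm = 189/104 = 1.8173.
Effort = load / MA = 11989 / 1.8173 = 6597.1 N.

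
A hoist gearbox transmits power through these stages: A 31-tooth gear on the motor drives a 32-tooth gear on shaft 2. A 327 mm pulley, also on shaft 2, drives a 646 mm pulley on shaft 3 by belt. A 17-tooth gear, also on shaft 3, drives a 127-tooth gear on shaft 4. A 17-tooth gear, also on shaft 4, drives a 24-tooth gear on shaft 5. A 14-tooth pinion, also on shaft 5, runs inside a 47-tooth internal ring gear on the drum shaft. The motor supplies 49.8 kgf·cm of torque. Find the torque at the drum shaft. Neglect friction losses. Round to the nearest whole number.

3596 kgf·cm

gear mesh 32/31 = 1.0323 → τ = 49.8·1.0323 = 51.406 kgf·cm
belt 646/327 = 1.9755 → τ = 51.406·1.9755 = 101.56 kgf·cm
gear mesh 127/17 = 7.4706 → τ = 101.56·7.4706 = 758.68 kgf·cm
gear mesh 24/17 = 1.4118 → τ = 758.68·1.4118 = 1071.1 kgf·cm
internal gear 47/14 = 3.3571 → τ = 1071.1·3.3571 = 3595.7 kgf·cm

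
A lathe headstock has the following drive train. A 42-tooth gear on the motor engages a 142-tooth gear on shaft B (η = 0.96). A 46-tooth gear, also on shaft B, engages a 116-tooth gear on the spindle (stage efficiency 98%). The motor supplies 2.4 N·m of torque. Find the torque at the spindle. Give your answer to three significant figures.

gear mesh 142/42 = 3.381 → τ = 2.4·3.381·0.96 = 7.7897 N·m
gear mesh 116/46 = 2.5217 → τ = 7.7897·2.5217·0.98 = 19.251 N·m

19.3 N·m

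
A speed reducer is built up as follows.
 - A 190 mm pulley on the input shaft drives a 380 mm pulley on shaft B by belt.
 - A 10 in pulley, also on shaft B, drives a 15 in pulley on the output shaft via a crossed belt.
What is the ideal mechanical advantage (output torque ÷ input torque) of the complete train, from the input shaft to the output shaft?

3

Each stage contributes driven/driver: belt 380/190 = 2, belt 15/10 = 1.5.
Overall: 2 × 1.5 = 3.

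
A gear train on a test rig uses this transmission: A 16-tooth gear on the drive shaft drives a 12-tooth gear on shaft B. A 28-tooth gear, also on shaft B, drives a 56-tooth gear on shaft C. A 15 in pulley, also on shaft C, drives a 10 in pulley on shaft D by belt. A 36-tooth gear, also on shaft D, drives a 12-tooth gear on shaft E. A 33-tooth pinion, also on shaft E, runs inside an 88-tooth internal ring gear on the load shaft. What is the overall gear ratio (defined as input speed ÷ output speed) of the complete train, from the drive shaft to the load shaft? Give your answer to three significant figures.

Each stage contributes driven/driver: gear mesh 12/16 = 0.75, gear mesh 56/28 = 2, belt 10/15 = 0.66667, gear mesh 12/36 = 0.33333, internal gear 88/33 = 2.6667.
Overall: 0.75 × 2 × 0.66667 × 0.33333 × 2.6667 = 0.88889.

0.889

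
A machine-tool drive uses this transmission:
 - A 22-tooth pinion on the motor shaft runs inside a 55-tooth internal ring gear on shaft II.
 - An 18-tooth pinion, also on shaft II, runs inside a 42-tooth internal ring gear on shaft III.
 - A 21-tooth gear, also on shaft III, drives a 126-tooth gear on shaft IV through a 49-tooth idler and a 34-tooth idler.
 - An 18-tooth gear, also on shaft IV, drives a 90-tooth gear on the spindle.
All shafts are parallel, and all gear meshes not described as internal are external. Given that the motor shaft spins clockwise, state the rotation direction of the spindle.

clockwise

the motor shaft → shaft II: internal mesh, same direction → CW.
shaft II → shaft III: internal mesh, same direction → CW.
shaft III → shaft IV: driver → idler → idler → driven is 3 external meshes, 3 reversals → CCW.
shaft IV → the spindle: external mesh, 1 reversal → CW.
4 reversals in total — an even number — so the spindle turns the same way as the motor shaft.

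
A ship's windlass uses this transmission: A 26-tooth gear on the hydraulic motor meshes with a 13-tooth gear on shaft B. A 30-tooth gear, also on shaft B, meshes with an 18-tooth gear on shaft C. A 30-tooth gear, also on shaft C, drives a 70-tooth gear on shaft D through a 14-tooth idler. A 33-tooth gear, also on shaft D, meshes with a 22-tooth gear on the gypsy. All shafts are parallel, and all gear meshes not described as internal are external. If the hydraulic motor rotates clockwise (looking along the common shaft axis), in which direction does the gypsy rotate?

the hydraulic motor → shaft B: external mesh, 1 reversal → CCW.
shaft B → shaft C: external mesh, 1 reversal → CW.
shaft C → shaft D: driver → idler → driven is 2 external meshes, 2 reversals → CW.
shaft D → the gypsy: external mesh, 1 reversal → CCW.
5 reversals in total — an odd number — so the gypsy turns opposite to the hydraulic motor.

counterclockwise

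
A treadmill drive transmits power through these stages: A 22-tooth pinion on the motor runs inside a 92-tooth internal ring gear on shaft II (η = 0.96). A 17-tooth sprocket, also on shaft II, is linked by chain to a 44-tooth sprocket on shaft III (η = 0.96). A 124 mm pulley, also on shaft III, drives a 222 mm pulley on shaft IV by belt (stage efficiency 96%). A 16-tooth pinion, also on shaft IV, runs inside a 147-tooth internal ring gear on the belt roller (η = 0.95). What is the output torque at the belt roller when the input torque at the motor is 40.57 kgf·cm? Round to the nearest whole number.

6071 kgf·cm

Internal gear: ratio = 92/22 = 4.1818; torque at shaft II = 40.57 × 4.1818 × 0.96 = 162.87 kgf·cm.
Chain: ratio = 44/17 = 2.5882; torque at shaft III = 162.87 × 2.5882 × 0.96 = 404.68 kgf·cm.
Belt: ratio = 222/124 = 1.7903; torque at shaft IV = 404.68 × 1.7903 × 0.96 = 695.53 kgf·cm.
Internal gear: ratio = 147/16 = 9.1875; torque at the belt roller = 695.53 × 9.1875 × 0.95 = 6070.7 kgf·cm.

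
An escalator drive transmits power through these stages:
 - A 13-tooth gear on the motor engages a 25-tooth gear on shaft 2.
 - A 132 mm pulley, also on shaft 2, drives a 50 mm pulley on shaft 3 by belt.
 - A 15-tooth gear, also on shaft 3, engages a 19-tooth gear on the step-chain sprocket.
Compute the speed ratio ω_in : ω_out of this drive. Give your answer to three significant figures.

0.923

Each stage contributes driven/driver: gear mesh 25/13 = 1.9231, belt 50/132 = 0.37879, gear mesh 19/15 = 1.2667.
Overall: 1.9231 × 0.37879 × 1.2667 = 0.92269.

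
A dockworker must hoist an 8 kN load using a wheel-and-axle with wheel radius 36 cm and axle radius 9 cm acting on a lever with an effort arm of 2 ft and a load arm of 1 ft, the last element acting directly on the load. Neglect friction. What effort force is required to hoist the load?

1 kN

Wheel-and-axle MA = R/r = 36/9 = 4.
Lever MA = effort arm / load arm = 2/1 = 2.
Combined ideal MA = 4 × 2 = 8.
Effort = load / MA = 8 / 8 = 1 kN.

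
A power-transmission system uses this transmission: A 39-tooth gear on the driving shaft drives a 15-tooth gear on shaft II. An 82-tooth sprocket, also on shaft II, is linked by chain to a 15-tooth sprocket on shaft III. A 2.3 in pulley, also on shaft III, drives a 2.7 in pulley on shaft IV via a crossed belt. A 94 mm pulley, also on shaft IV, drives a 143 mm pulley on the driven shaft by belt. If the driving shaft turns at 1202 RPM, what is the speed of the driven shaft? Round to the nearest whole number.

Gear mesh: ratio = 15/39 = 0.38462, so shaft II turns at 1202 / 0.38462 = 3125.2 RPM.
Chain: ratio = 15/82 = 0.18293, so shaft III turns at 3125.2 / 0.18293 = 17084 RPM.
Belt: ratio = 2.7/2.3 = 1.1739, so shaft IV turns at 17084 / 1.1739 = 14553 RPM.
Belt: ratio = 143/94 = 1.5213, so the driven shaft turns at 14553 / 1.5213 = 9566.6 RPM.

9567 RPM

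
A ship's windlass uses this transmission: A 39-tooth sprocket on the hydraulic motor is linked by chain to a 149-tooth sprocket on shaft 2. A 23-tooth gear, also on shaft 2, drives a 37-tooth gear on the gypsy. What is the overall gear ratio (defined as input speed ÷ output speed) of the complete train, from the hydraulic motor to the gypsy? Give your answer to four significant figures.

6.146

Each stage contributes driven/driver: chain 149/39 = 3.8205, gear mesh 37/23 = 1.6087.
Overall: 3.8205 × 1.6087 = 6.146.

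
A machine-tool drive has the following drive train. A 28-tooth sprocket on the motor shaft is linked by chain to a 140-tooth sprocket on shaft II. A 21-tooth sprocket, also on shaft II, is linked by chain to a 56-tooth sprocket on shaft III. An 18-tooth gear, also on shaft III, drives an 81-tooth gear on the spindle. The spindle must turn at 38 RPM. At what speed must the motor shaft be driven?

Overall ratio R = 5 × 2.6667 × 4.5 = 60.
Required input speed = output speed × R = 38 × 60 = 2280 RPM.

2280 RPM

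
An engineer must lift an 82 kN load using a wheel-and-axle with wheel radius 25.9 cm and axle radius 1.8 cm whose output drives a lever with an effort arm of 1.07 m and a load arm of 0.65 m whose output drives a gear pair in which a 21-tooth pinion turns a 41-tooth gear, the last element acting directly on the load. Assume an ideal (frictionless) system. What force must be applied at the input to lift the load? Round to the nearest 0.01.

Wheel-and-axle MA = R/r = 25.9/1.8 = 14.389.
Lever MA = effort arm / load arm = 1.07/0.65 = 1.6462.
Gear pair MA = 41/21 = 1.9524.
Combined ideal MA = 14.389 × 1.6462 × 1.9524 = 46.245.
Effort = load / MA = 82 / 46.245 = 1.7732 kN.

1.77 kN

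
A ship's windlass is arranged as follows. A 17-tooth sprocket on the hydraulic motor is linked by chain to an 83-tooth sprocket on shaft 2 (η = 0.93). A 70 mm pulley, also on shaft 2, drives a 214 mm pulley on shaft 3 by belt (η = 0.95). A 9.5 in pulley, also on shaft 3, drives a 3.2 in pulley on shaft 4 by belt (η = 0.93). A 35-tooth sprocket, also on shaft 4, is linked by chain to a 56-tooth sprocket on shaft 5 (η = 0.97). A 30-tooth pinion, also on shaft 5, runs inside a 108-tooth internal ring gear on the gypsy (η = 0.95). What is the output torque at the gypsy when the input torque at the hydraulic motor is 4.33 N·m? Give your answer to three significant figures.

94.9 N·m

Chain: ratio = 83/17 = 4.8824; torque at shaft 2 = 4.33 × 4.8824 × 0.93 = 19.661 N·m.
Belt: ratio = 214/70 = 3.0571; torque at shaft 3 = 19.661 × 3.0571 × 0.95 = 57.1 N·m.
Belt: ratio = 3.2/9.5 = 0.33684; torque at shaft 4 = 57.1 × 0.33684 × 0.93 = 17.887 N·m.
Chain: ratio = 56/35 = 1.6; torque at shaft 5 = 17.887 × 1.6 × 0.97 = 27.761 N·m.
Internal gear: ratio = 108/30 = 3.6; torque at the gypsy = 27.761 × 3.6 × 0.95 = 94.944 N·m.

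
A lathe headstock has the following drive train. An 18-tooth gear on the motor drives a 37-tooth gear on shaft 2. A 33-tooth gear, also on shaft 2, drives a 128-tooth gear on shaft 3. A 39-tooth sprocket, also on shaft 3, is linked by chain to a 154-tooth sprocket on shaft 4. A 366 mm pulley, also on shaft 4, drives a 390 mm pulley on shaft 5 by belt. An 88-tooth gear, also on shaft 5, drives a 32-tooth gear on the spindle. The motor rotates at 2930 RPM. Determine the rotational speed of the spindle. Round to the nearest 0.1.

gear mesh 37/18 = 2.0556 → 2930/2.0556 = 1425.4 RPM
gear mesh 128/33 = 3.8788 → 1425.4/3.8788 = 367.49 RPM
chain 154/39 = 3.9487 → 367.49/3.9487 = 93.065 RPM
belt 390/366 = 1.0656 → 93.065/1.0656 = 87.338 RPM
gear mesh 32/88 = 0.36364 → 87.338/0.36364 = 240.18 RPM

240.2 RPM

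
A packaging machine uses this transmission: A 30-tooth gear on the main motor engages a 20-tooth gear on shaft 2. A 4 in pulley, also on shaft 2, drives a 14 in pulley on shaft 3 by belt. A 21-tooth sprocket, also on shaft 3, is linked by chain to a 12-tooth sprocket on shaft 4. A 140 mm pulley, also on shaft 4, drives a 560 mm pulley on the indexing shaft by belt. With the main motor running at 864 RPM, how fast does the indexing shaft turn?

gear mesh 20/30 = 0.66667 → 864/0.66667 = 1296 RPM
belt 14/4 = 3.5 → 1296/3.5 = 370.29 RPM
chain 12/21 = 0.57143 → 370.29/0.57143 = 648 RPM
belt 560/140 = 4 → 648/4 = 162 RPM

162 RPM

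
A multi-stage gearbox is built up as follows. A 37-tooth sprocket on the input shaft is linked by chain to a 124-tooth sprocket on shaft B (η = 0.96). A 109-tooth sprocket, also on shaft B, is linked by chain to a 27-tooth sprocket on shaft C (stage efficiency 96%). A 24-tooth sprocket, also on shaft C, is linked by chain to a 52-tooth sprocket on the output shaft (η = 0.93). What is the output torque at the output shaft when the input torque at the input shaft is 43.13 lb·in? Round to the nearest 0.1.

66.5 lb·in

After the chain (124/37): 43.13 × 3.3514 × 0.96 = 138.76 lb·in
After the chain (27/109): 138.76 × 0.24771 × 0.96 = 32.997 lb·in
After the chain (52/24): 32.997 × 2.1667 × 0.93 = 66.49 lb·in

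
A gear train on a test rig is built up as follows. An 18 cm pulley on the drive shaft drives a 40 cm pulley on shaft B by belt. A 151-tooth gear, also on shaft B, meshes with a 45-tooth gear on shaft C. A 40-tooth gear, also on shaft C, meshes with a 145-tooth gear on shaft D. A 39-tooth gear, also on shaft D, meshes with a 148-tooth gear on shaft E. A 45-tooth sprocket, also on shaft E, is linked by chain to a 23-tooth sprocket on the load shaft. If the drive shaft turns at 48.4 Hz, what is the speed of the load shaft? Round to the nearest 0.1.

10.4 Hz

belt 40/18 = 2.2222 → 48.4/2.2222 = 21.78 Hz
gear mesh 45/151 = 0.29801 → 21.78/0.29801 = 73.084 Hz
gear mesh 145/40 = 3.625 → 73.084/3.625 = 20.161 Hz
gear mesh 148/39 = 3.7949 → 20.161/3.7949 = 5.3127 Hz
chain 23/45 = 0.51111 → 5.3127/0.51111 = 10.394 Hz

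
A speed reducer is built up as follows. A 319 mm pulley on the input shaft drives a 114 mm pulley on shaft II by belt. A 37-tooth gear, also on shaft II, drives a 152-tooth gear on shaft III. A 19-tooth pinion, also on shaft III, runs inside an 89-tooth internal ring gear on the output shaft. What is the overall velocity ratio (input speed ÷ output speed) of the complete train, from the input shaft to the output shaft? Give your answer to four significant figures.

Each stage contributes driven/driver: belt 114/319 = 0.35737, gear mesh 152/37 = 4.1081, internal gear 89/19 = 4.6842.
Overall: 0.35737 × 4.1081 × 4.6842 = 6.8769.

6.877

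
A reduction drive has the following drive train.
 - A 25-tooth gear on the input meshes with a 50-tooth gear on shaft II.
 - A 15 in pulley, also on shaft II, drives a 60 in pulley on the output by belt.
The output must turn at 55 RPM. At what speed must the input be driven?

440 RPM

Overall ratio R = 2 × 4 = 8.
Required input speed = output speed × R = 55 × 8 = 440 RPM.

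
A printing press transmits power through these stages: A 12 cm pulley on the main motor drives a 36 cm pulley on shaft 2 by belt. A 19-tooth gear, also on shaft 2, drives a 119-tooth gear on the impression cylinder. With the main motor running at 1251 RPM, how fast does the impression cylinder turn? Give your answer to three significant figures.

66.6 RPM

belt 36/12 = 3 → 1251/3 = 417 RPM
gear mesh 119/19 = 6.2632 → 417/6.2632 = 66.58 RPM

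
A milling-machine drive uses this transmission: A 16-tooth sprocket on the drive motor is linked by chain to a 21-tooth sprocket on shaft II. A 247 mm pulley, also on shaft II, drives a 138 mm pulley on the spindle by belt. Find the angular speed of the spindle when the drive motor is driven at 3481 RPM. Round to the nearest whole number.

Chain: ratio = 21/16 = 1.3125, so shaft II turns at 3481 / 1.3125 = 2652.2 RPM.
Belt: ratio = 138/247 = 0.5587, so the spindle turns at 2652.2 / 0.5587 = 4747 RPM.

4747 RPM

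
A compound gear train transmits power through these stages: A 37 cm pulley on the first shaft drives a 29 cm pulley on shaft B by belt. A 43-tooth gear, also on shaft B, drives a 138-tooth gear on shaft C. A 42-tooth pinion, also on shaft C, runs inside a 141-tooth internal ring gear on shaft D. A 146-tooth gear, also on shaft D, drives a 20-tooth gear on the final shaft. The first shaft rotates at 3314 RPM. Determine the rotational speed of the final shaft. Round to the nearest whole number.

belt 29/37 = 0.78378 → 3314/0.78378 = 4228.2 RPM
gear mesh 138/43 = 3.2093 → 4228.2/3.2093 = 1317.5 RPM
internal gear 141/42 = 3.3571 → 1317.5/3.3571 = 392.44 RPM
gear mesh 20/146 = 0.13699 → 392.44/0.13699 = 2864.8 RPM

2865 RPM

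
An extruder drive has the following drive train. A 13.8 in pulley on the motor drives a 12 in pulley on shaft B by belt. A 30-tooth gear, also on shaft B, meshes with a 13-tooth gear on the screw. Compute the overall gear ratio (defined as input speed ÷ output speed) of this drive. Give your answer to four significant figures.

0.3768

Each stage contributes driven/driver: belt 12/13.8 = 0.86957, gear mesh 13/30 = 0.43333.
Overall: 0.86957 × 0.43333 = 0.37681.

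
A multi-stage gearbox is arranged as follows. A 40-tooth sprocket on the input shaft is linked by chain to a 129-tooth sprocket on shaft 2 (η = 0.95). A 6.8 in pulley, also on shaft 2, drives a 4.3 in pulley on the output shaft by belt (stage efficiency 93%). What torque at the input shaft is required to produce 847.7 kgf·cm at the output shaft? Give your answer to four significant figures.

470.5 kgf·cm

Overall ratio R = 3.225 × 0.63235 = 2.0393; overall efficiency η = 0.95 × 0.93 = 0.8835.
Input torque = output torque / (R × η) = 847.7 / (2.0393 × 0.8835) = 470.49 kgf·cm.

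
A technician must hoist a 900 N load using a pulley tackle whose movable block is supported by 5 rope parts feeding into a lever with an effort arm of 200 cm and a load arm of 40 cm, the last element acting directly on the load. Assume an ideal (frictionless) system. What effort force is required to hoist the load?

36 N

Block-and-tackle MA = number of supporting rope parts = 5.
Lever MA = effort arm / load arm = 200/40 = 5.
Combined ideal MA = 5 × 5 = 25.
Effort = load / MA = 900 / 25 = 36 N.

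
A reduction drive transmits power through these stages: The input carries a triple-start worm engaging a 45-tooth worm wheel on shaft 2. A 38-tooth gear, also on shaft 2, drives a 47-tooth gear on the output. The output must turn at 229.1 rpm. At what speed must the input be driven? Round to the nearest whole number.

Overall ratio R = 15 × 1.2368 = 18.553.
Required input speed = output speed × R = 229.1 × 18.553 = 4250.4 rpm.

4250 rpm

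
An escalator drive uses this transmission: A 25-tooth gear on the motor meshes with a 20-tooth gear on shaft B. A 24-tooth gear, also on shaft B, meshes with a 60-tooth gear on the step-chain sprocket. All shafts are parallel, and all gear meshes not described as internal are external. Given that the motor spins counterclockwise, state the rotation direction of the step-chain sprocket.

the motor → shaft B: external mesh, 1 reversal → CW.
shaft B → the step-chain sprocket: external mesh, 1 reversal → CCW.
2 reversals in total — an even number — so the step-chain sprocket turns the same way as the motor.

counterclockwise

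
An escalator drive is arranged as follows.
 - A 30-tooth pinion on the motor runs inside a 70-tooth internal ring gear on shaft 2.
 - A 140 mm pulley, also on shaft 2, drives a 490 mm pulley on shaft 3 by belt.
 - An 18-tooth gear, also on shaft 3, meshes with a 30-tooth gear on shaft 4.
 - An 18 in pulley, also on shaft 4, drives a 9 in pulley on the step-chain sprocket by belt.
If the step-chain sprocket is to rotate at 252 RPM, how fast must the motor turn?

1715 RPM

Overall ratio R = 2.3333 × 3.5 × 1.6667 × 0.5 = 6.8056.
Required input speed = output speed × R = 252 × 6.8056 = 1715 RPM.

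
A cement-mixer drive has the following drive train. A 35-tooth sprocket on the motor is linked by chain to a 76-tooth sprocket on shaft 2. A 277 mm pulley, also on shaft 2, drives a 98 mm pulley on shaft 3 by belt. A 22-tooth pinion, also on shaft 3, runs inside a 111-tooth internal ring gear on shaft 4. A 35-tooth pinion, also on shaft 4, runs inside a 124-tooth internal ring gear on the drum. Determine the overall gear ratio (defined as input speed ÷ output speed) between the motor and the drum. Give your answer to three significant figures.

Each stage contributes driven/driver: chain 76/35 = 2.1714, belt 98/277 = 0.35379, internal gear 111/22 = 5.0455, internal gear 124/35 = 3.5429.
Overall: 2.1714 × 0.35379 × 5.0455 × 3.5429 = 13.732.

13.7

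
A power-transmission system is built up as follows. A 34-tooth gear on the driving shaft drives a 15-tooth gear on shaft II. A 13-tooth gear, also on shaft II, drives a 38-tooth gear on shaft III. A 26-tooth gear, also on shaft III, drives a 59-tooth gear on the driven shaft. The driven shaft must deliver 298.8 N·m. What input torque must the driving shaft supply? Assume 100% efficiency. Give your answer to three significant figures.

102 N·m

Overall ratio R = 0.44118 × 2.9231 × 2.2692 = 2.9264.
Input torque = output torque / R = 298.8 / 2.9264 = 102.11 N·m.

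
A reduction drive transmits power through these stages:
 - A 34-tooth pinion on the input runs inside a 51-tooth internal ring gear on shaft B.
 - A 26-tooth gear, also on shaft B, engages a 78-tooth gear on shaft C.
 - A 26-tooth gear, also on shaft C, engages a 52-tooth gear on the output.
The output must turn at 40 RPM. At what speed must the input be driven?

360 RPM

Overall ratio R = 1.5 × 3 × 2 = 9.
Required input speed = output speed × R = 40 × 9 = 360 RPM.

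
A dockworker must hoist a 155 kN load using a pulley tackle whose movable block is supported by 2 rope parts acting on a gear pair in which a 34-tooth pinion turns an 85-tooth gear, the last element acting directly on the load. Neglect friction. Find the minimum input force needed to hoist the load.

31 kN

Block-and-tackle MA = number of supporting rope parts = 2.
Gear pair MA = 85/34 = 2.5.
Combined ideal MA = 2 × 2.5 = 5.
Effort = load / MA = 155 / 5 = 31 kN.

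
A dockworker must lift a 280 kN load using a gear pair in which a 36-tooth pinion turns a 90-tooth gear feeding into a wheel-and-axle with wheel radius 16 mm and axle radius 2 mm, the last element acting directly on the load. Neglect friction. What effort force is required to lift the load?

14 kN

Gear pair MA = 90/36 = 2.5.
Wheel-and-axle MA = R/r = 16/2 = 8.
Combined ideal MA = 2.5 × 8 = 20.
Effort = load / MA = 280 / 20 = 14 kN.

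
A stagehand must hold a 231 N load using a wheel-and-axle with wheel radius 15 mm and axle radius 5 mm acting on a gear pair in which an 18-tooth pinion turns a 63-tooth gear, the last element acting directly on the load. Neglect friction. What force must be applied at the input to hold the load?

Wheel-and-axle MA = R/r = 15/5 = 3.
Gear pair MA = 63/18 = 3.5.
Combined ideal MA = 3 × 3.5 = 10.5.
Effort = load / MA = 231 / 10.5 = 22 N.

22 N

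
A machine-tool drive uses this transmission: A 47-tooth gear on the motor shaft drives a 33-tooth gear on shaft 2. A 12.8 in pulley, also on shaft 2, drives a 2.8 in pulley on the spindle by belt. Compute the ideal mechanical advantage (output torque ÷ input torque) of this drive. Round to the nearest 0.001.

0.154

Each stage contributes driven/driver: gear mesh 33/47 = 0.70213, belt 2.8/12.8 = 0.21875.
Overall: 0.70213 × 0.21875 = 0.15359.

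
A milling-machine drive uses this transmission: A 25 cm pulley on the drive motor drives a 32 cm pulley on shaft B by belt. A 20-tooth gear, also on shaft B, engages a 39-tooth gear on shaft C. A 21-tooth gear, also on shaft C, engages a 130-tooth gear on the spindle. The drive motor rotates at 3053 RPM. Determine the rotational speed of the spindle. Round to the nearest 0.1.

Belt: ratio = 32/25 = 1.28, so shaft B turns at 3053 / 1.28 = 2385.2 RPM.
Gear mesh: ratio = 39/20 = 1.95, so shaft C turns at 2385.2 / 1.95 = 1223.2 RPM.
Gear mesh: ratio = 130/21 = 6.1905, so the spindle turns at 1223.2 / 6.1905 = 197.59 RPM.

197.6 RPM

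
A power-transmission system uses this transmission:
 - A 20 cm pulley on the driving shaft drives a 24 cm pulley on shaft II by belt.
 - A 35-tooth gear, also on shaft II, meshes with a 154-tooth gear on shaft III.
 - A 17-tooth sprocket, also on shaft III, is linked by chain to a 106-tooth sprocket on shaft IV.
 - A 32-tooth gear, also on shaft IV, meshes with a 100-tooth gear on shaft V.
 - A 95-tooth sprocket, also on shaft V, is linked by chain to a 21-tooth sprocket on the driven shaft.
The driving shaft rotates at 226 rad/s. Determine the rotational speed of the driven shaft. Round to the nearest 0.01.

9.94 rad/s

belt 24/20 = 1.2 → 226/1.2 = 188.33 rad/s
gear mesh 154/35 = 4.4 → 188.33/4.4 = 42.803 rad/s
chain 106/17 = 6.2353 → 42.803/6.2353 = 6.8646 rad/s
gear mesh 100/32 = 3.125 → 6.8646/3.125 = 2.1967 rad/s
chain 21/95 = 0.22105 → 2.1967/0.22105 = 9.9374 rad/s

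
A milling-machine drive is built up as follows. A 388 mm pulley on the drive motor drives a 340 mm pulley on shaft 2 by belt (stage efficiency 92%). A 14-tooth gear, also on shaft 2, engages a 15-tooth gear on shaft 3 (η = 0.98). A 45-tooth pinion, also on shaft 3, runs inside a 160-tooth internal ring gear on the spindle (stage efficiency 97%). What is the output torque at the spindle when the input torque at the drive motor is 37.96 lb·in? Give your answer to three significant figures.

belt 340/388 = 0.87629 → τ = 37.96·0.87629·0.92 = 30.603 lb·in
gear mesh 15/14 = 1.0714 → τ = 30.603·1.0714·0.98 = 32.133 lb·in
internal gear 160/45 = 3.5556 → τ = 32.133·3.5556·0.97 = 110.82 lb·in

111 lb·in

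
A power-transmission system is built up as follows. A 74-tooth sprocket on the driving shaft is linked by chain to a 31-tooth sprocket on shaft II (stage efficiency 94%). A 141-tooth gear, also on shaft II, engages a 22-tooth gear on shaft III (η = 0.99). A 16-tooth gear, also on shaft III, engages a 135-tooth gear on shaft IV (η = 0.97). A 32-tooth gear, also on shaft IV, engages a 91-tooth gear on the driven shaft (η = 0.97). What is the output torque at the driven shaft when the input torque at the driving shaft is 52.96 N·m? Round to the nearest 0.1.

Chain: ratio = 31/74 = 0.41892; torque at shaft II = 52.96 × 0.41892 × 0.94 = 20.855 N·m.
Gear mesh: ratio = 22/141 = 0.15603; torque at shaft III = 20.855 × 0.15603 × 0.99 = 3.2214 N·m.
Gear mesh: ratio = 135/16 = 8.4375; torque at shaft IV = 3.2214 × 8.4375 × 0.97 = 26.365 N·m.
Gear mesh: ratio = 91/32 = 2.8438; torque at the driven shaft = 26.365 × 2.8438 × 0.97 = 72.727 N·m.

72.7 N·m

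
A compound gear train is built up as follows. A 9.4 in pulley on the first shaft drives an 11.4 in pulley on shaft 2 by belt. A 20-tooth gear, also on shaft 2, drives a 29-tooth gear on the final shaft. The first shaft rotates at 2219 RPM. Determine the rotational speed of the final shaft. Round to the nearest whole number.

belt 11.4/9.4 = 1.2128 → 2219/1.2128 = 1829.7 RPM
gear mesh 29/20 = 1.45 → 1829.7/1.45 = 1261.9 RPM

1262 RPM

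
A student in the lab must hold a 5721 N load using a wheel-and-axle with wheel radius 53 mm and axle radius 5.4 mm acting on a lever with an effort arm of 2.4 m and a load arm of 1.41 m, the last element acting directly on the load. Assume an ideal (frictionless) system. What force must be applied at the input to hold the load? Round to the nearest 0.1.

Wheel-and-axle MA = R/r = 53/5.4 = 9.8148.
Lever MA = effort arm / load arm = 2.4/1.41 = 1.7021.
Combined ideal MA = 9.8148 × 1.7021 = 16.706.
Effort = load / MA = 5721 / 16.706 = 342.45 N.

342.5 N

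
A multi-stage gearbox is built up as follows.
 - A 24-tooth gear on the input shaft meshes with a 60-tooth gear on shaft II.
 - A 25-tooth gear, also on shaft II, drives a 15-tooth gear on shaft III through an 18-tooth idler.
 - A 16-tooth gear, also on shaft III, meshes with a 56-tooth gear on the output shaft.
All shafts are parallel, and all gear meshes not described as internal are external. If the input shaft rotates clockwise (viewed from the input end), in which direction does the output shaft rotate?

clockwise

the input shaft → shaft II: external mesh, 1 reversal → CCW.
shaft II → shaft III: driver → idler → driven is 2 external meshes, 2 reversals → CCW.
shaft III → the output shaft: external mesh, 1 reversal → CW.
4 reversals in total — an even number — so the output shaft turns the same way as the input shaft.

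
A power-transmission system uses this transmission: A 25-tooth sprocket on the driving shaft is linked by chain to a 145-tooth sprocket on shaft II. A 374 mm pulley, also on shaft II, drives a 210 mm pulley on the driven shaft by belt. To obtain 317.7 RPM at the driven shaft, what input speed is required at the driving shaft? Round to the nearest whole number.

Overall ratio R = 5.8 × 0.5615 = 3.2567.
Required input speed = output speed × R = 317.7 × 3.2567 = 1034.6 RPM.

1035 RPM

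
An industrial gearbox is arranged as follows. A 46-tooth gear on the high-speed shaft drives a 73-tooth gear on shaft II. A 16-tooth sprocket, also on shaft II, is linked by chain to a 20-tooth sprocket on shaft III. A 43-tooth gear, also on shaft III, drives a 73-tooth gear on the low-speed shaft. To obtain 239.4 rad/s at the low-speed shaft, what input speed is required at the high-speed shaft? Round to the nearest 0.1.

Overall ratio R = 1.587 × 1.25 × 1.6977 = 3.3677.
Required input speed = output speed × R = 239.4 × 3.3677 = 806.22 rad/s.

806.2 rad/s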